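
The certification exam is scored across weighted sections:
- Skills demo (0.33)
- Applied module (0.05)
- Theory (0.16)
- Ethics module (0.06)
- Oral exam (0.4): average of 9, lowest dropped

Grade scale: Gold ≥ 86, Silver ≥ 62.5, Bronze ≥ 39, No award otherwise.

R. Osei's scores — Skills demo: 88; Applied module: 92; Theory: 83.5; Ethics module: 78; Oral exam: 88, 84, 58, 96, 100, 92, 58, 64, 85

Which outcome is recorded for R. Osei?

Silver

Oral exam: drop 58 → average of remaining 8 = 667/8 = 83.375
Weighted total:
  Skills demo 88 × 0.33 = 29.04
  Applied module 92 × 0.05 = 4.6
  Theory 83.5 × 0.16 = 13.36
  Ethics module 78 × 0.06 = 4.68
  Oral exam 83.375 × 0.4 = 33.35
Sum = 85.03
85.03 is ≥ 62.5 and < 86 → Silver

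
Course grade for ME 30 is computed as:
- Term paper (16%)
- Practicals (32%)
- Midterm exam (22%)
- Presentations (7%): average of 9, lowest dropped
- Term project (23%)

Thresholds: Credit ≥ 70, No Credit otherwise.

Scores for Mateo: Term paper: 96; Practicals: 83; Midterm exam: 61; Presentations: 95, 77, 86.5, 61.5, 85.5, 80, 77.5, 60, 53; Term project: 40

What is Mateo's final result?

Presentations: drop 53 → average of remaining 8 = 623/8 = 77.875
Weighted total:
  Term paper 96 × 0.16 = 15.36
  Practicals 83 × 0.32 = 26.56
  Midterm exam 61 × 0.22 = 13.42
  Presentations 77.875 × 0.07 = 5.45125
  Term project 40 × 0.23 = 9.2
Sum = 69.99125
69.99125 < 70 → No Credit

No Credit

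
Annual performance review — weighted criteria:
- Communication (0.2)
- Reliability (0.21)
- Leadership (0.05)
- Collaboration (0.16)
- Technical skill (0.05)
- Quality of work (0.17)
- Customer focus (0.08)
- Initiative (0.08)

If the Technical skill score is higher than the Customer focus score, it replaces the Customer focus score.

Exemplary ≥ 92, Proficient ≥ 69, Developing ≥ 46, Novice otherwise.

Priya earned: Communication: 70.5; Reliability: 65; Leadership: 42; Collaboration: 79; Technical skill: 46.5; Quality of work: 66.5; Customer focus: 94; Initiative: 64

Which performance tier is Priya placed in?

Developing

Technical skill (46.5) ≤ Customer focus (94), so Customer focus stays at 94.
Weighted total:
  Communication 70.5 × 0.2 = 14.1
  Reliability 65 × 0.21 = 13.65
  Leadership 42 × 0.05 = 2.1
  Collaboration 79 × 0.16 = 12.64
  Technical skill 46.5 × 0.05 = 2.325
  Quality of work 66.5 × 0.17 = 11.305
  Customer focus 94 × 0.08 = 7.52
  Initiative 64 × 0.08 = 5.12
Sum = 68.76
68.76 is ≥ 46 and < 69 → Developing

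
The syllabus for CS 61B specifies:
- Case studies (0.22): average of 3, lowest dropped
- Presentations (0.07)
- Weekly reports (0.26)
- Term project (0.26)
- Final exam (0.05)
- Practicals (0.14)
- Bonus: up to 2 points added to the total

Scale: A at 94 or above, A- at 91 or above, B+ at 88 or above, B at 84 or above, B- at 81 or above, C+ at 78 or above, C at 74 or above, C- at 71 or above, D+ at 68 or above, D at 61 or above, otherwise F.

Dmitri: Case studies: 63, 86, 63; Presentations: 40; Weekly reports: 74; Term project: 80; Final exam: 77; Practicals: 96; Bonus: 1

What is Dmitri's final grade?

Case studies: drop 63 → average of remaining 2 = 149/2 = 74.5
Weighted total:
  Case studies 74.5 × 0.22 = 16.39
  Presentations 40 × 0.07 = 2.8
  Weekly reports 74 × 0.26 = 19.24
  Term project 80 × 0.26 = 20.8
  Final exam 77 × 0.05 = 3.85
  Practicals 96 × 0.14 = 13.44
Sum = 76.52
Bonus: 76.52 + 1 = 77.52
77.52 is ≥ 74 and < 78 → C

C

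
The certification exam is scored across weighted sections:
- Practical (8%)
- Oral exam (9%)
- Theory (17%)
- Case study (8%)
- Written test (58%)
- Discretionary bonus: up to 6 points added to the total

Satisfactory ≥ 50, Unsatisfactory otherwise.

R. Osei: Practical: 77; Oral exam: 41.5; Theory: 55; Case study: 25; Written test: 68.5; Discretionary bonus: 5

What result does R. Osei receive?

Satisfactory

Weighted total:
  Practical 77 × 0.08 = 6.16
  Oral exam 41.5 × 0.09 = 3.735
  Theory 55 × 0.17 = 9.35
  Case study 25 × 0.08 = 2
  Written test 68.5 × 0.58 = 39.73
Sum = 60.975
Discretionary bonus: 60.975 + 5 = 65.975
65.975 ≥ 50 → Satisfactory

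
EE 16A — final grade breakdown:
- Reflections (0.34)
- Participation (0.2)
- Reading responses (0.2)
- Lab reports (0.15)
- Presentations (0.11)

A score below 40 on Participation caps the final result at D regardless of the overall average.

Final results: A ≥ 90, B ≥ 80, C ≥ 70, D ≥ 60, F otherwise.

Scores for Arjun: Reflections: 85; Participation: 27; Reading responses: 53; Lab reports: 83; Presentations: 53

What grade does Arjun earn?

D

Participation score 27 < 40: minimum not met.
Weighted total:
  Reflections 85 × 0.34 = 28.9
  Participation 27 × 0.2 = 5.4
  Reading responses 53 × 0.2 = 10.6
  Lab reports 83 × 0.15 = 12.45
  Presentations 53 × 0.11 = 5.83
Sum = 63.18
63.18 would be D; cap at D applies → D.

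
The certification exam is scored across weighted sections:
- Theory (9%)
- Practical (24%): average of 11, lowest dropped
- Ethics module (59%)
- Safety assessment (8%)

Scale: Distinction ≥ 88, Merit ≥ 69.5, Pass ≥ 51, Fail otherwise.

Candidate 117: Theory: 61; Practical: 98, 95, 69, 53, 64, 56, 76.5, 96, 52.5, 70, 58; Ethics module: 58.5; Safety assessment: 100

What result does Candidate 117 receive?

Pass

Practical: drop 52.5 → average of remaining 10 = 735.5/10 = 73.55
Weighted total:
  Theory 61 × 0.09 = 5.49
  Practical 73.55 × 0.24 = 17.652
  Ethics module 58.5 × 0.59 = 34.515
  Safety assessment 100 × 0.08 = 8
Sum = 65.657
65.657 is ≥ 51 and < 69.5 → Pass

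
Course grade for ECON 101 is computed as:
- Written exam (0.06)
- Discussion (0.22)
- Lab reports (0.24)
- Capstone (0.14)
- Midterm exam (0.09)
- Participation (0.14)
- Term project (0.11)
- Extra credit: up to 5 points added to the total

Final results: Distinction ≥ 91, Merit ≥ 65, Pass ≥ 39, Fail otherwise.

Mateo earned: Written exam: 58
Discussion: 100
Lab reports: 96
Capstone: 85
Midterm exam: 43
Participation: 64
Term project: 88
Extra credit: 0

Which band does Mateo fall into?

Weighted total:
  Written exam 58 × 0.06 = 3.48
  Discussion 100 × 0.22 = 22
  Lab reports 96 × 0.24 = 23.04
  Capstone 85 × 0.14 = 11.9
  Midterm exam 43 × 0.09 = 3.87
  Participation 64 × 0.14 = 8.96
  Term project 88 × 0.11 = 9.68
Sum = 82.93
Extra credit: 82.93 + 0 = 82.93
82.93 is ≥ 65 and < 91 → Merit

Merit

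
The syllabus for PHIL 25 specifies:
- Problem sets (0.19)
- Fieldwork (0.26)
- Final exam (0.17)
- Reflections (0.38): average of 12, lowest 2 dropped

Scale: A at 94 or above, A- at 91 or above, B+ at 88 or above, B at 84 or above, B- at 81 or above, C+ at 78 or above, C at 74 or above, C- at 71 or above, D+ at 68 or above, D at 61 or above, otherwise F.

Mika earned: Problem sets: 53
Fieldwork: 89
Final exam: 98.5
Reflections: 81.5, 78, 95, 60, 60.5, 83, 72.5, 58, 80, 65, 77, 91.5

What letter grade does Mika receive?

C+

Reflections: drop 58, 60 → average of remaining 10 = 784/10 = 78.4
Weighted total:
  Problem sets 53 × 0.19 = 10.07
  Fieldwork 89 × 0.26 = 23.14
  Final exam 98.5 × 0.17 = 16.745
  Reflections 78.4 × 0.38 = 29.792
Sum = 79.747
79.747 is ≥ 78 and < 81 → C+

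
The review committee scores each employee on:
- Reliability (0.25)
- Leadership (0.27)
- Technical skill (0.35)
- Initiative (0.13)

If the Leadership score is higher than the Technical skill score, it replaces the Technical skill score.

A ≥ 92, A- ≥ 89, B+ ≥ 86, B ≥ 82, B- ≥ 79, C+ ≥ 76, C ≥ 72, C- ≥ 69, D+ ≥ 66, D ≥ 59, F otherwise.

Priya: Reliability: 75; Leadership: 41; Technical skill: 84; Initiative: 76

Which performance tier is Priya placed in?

C-

Leadership (41) ≤ Technical skill (84), so Technical skill stays at 84.
Weighted total:
  Reliability 75 × 0.25 = 18.75
  Leadership 41 × 0.27 = 11.07
  Technical skill 84 × 0.35 = 29.4
  Initiative 76 × 0.13 = 9.88
Sum = 69.1
69.1 is ≥ 69 and < 72 → C-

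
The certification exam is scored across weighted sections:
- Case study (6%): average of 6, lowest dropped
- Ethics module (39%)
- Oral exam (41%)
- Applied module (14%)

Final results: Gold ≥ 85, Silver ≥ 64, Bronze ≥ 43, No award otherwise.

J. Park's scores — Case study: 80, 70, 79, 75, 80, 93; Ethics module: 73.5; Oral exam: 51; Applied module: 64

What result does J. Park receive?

Case study: drop 70 → average of remaining 5 = 407/5 = 81.4
Weighted total:
  Case study 81.4 × 0.06 = 4.884
  Ethics module 73.5 × 0.39 = 28.665
  Oral exam 51 × 0.41 = 20.91
  Applied module 64 × 0.14 = 8.96
Sum = 63.419
63.419 is ≥ 43 and < 64 → Bronze

Bronze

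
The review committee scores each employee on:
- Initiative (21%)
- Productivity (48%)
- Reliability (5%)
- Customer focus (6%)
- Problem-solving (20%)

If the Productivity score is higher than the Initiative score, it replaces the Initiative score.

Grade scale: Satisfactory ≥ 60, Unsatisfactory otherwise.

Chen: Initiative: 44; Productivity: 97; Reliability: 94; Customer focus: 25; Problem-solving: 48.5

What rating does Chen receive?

Productivity (97) > Initiative (44), so Initiative counts as 97.
Weighted total:
  Initiative 97 × 0.21 = 20.37
  Productivity 97 × 0.48 = 46.56
  Reliability 94 × 0.05 = 4.7
  Customer focus 25 × 0.06 = 1.5
  Problem-solving 48.5 × 0.2 = 9.7
Sum = 82.83
82.83 ≥ 60 → Satisfactory

Satisfactory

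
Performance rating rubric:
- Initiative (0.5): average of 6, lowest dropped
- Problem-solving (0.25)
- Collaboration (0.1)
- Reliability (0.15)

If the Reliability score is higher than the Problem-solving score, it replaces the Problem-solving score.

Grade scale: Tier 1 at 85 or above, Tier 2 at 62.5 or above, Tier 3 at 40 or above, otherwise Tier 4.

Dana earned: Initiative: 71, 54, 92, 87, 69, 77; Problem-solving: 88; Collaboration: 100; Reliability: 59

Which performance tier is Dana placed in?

Initiative: drop 54 → average of remaining 5 = 396/5 = 79.2
Reliability (59) ≤ Problem-solving (88), so Problem-solving stays at 88.
Weighted total:
  Initiative 79.2 × 0.5 = 39.6
  Problem-solving 88 × 0.25 = 22
  Collaboration 100 × 0.1 = 10
  Reliability 59 × 0.15 = 8.85
Sum = 80.45
80.45 is ≥ 62.5 and < 85 → Tier 2

Tier 2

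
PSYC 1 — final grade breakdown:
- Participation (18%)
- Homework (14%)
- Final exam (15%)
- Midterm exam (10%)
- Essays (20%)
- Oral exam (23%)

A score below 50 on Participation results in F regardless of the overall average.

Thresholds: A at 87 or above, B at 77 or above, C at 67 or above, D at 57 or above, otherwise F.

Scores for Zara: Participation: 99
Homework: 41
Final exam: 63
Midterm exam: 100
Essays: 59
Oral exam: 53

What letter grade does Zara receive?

C

Participation score 99 ≥ 50: minimum met.
Weighted total:
  Participation 99 × 0.18 = 17.82
  Homework 41 × 0.14 = 5.74
  Final exam 63 × 0.15 = 9.45
  Midterm exam 100 × 0.1 = 10
  Essays 59 × 0.2 = 11.8
  Oral exam 53 × 0.23 = 12.19
Sum = 67
67 is ≥ 67 and < 77 → C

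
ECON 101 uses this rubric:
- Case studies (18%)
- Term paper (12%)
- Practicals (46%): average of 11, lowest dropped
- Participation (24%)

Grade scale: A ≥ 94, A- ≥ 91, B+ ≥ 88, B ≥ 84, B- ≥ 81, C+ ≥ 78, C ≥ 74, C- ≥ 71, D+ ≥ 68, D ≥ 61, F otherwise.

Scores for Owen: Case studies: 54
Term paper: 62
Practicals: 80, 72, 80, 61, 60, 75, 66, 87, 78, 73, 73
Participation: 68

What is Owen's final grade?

D

Practicals: drop 60 → average of remaining 10 = 745/10 = 74.5
Weighted total:
  Case studies 54 × 0.18 = 9.72
  Term paper 62 × 0.12 = 7.44
  Practicals 74.5 × 0.46 = 34.27
  Participation 68 × 0.24 = 16.32
Sum = 67.75
67.75 is ≥ 61 and < 68 → D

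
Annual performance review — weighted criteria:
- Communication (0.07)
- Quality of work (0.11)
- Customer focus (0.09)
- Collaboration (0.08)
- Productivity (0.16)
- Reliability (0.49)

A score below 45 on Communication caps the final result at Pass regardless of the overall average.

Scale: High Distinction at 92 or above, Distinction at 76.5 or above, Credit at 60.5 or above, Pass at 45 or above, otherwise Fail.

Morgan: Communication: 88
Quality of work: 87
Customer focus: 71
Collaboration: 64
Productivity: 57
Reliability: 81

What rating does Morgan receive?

Communication score 88 ≥ 45: minimum met.
Weighted total:
  Communication 88 × 0.07 = 6.16
  Quality of work 87 × 0.11 = 9.57
  Customer focus 71 × 0.09 = 6.39
  Collaboration 64 × 0.08 = 5.12
  Productivity 57 × 0.16 = 9.12
  Reliability 81 × 0.49 = 39.69
Sum = 76.05
76.05 is ≥ 60.5 and < 76.5 → Credit

Credit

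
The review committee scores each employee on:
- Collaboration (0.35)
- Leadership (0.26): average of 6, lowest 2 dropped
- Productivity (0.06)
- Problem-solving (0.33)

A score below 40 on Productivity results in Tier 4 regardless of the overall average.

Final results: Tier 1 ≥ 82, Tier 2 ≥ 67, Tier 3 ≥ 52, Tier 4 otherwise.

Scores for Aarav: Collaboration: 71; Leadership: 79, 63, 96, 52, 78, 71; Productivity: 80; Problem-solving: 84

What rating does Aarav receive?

Tier 2

Leadership: drop 52, 63 → average of remaining 4 = 324/4 = 81
Productivity score 80 ≥ 40: minimum met.
Weighted total:
  Collaboration 71 × 0.35 = 24.85
  Leadership 81 × 0.26 = 21.06
  Productivity 80 × 0.06 = 4.8
  Problem-solving 84 × 0.33 = 27.72
Sum = 78.43
78.43 is ≥ 67 and < 82 → Tier 2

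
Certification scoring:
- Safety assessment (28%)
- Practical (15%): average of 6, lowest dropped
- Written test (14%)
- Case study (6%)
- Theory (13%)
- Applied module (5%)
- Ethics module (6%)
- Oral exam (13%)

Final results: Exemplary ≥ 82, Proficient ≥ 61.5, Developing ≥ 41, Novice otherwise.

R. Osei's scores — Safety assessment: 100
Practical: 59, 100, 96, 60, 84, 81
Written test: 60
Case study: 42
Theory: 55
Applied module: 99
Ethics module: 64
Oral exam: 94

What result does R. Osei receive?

Proficient

Practical: drop 59 → average of remaining 5 = 421/5 = 84.2
Weighted total:
  Safety assessment 100 × 0.28 = 28
  Practical 84.2 × 0.15 = 12.63
  Written test 60 × 0.14 = 8.4
  Case study 42 × 0.06 = 2.52
  Theory 55 × 0.13 = 7.15
  Applied module 99 × 0.05 = 4.95
  Ethics module 64 × 0.06 = 3.84
  Oral exam 94 × 0.13 = 12.22
Sum = 79.71
79.71 is ≥ 61.5 and < 82 → Proficient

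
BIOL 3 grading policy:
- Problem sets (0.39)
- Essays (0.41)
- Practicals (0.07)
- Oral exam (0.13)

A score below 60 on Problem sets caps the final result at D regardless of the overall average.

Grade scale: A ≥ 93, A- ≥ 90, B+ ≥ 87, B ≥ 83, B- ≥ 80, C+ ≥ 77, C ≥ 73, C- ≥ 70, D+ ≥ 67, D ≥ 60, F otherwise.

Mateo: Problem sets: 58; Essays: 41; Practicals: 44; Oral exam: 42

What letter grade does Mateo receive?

F

Problem sets score 58 < 60: minimum not met.
Weighted total:
  Problem sets 58 × 0.39 = 22.62
  Essays 41 × 0.41 = 16.81
  Practicals 44 × 0.07 = 3.08
  Oral exam 42 × 0.13 = 5.46
Sum = 47.97
47.97 would be F; cap at D applies → F.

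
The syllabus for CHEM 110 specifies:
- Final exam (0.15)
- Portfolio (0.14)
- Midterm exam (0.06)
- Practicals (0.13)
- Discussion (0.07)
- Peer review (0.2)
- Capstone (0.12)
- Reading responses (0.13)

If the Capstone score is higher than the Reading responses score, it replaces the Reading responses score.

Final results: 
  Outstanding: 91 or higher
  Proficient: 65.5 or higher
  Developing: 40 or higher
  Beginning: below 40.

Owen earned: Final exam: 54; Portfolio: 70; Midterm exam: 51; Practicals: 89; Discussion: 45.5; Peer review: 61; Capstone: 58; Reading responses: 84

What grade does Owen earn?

Capstone (58) ≤ Reading responses (84), so Reading responses stays at 84.
Weighted total:
  Final exam 54 × 0.15 = 8.1
  Portfolio 70 × 0.14 = 9.8
  Midterm exam 51 × 0.06 = 3.06
  Practicals 89 × 0.13 = 11.57
  Discussion 45.5 × 0.07 = 3.185
  Peer review 61 × 0.2 = 12.2
  Capstone 58 × 0.12 = 6.96
  Reading responses 84 × 0.13 = 10.92
Sum = 65.795
65.795 is ≥ 65.5 and < 91 → Proficient

Proficient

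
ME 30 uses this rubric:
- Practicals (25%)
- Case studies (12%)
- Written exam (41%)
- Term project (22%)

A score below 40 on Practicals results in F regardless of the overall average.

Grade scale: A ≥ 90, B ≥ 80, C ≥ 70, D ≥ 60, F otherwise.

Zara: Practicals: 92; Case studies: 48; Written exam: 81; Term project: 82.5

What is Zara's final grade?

B

Practicals score 92 ≥ 40: minimum met.
Weighted total:
  Practicals 92 × 0.25 = 23
  Case studies 48 × 0.12 = 5.76
  Written exam 81 × 0.41 = 33.21
  Term project 82.5 × 0.22 = 18.15
Sum = 80.12
80.12 is ≥ 80 and < 90 → B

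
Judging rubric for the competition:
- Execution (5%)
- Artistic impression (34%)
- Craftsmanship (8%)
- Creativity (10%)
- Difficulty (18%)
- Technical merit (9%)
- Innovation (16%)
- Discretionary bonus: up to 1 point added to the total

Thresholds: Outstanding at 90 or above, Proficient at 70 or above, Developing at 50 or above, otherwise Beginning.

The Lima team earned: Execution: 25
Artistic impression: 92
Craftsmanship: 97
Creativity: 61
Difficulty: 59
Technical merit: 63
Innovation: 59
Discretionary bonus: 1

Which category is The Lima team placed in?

Proficient

Weighted total:
  Execution 25 × 0.05 = 1.25
  Artistic impression 92 × 0.34 = 31.28
  Craftsmanship 97 × 0.08 = 7.76
  Creativity 61 × 0.1 = 6.1
  Difficulty 59 × 0.18 = 10.62
  Technical merit 63 × 0.09 = 5.67
  Innovation 59 × 0.16 = 9.44
Sum = 72.12
Discretionary bonus: 72.12 + 1 = 73.12
73.12 is ≥ 70 and < 90 → Proficient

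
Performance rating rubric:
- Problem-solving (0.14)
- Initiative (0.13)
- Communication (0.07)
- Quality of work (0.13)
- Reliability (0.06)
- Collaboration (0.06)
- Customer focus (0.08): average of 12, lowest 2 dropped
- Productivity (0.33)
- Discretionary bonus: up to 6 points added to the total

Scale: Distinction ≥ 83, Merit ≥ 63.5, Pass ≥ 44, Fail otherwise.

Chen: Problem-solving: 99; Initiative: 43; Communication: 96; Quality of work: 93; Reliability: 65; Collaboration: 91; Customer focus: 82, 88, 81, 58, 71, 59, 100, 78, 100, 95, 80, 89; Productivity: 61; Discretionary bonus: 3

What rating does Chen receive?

Customer focus: drop 58, 59 → average of remaining 10 = 864/10 = 86.4
Weighted total:
  Problem-solving 99 × 0.14 = 13.86
  Initiative 43 × 0.13 = 5.59
  Communication 96 × 0.07 = 6.72
  Quality of work 93 × 0.13 = 12.09
  Reliability 65 × 0.06 = 3.9
  Collaboration 91 × 0.06 = 5.46
  Customer focus 86.4 × 0.08 = 6.912
  Productivity 61 × 0.33 = 20.13
Sum = 74.662
Discretionary bonus: 74.662 + 3 = 77.662
77.662 is ≥ 63.5 and < 83 → Merit

Merit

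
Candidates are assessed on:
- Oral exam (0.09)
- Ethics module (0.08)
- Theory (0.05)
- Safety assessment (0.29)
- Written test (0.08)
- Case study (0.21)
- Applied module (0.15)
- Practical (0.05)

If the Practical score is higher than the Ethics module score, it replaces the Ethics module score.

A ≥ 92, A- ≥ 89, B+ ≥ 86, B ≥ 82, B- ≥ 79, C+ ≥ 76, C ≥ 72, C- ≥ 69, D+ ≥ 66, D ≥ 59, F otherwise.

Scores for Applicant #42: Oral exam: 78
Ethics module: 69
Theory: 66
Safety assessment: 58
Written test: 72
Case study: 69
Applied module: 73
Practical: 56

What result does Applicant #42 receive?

D+

Practical (56) ≤ Ethics module (69), so Ethics module stays at 69.
Weighted total:
  Oral exam 78 × 0.09 = 7.02
  Ethics module 69 × 0.08 = 5.52
  Theory 66 × 0.05 = 3.3
  Safety assessment 58 × 0.29 = 16.82
  Written test 72 × 0.08 = 5.76
  Case study 69 × 0.21 = 14.49
  Applied module 73 × 0.15 = 10.95
  Practical 56 × 0.05 = 2.8
Sum = 66.66
66.66 is ≥ 66 and < 69 → D+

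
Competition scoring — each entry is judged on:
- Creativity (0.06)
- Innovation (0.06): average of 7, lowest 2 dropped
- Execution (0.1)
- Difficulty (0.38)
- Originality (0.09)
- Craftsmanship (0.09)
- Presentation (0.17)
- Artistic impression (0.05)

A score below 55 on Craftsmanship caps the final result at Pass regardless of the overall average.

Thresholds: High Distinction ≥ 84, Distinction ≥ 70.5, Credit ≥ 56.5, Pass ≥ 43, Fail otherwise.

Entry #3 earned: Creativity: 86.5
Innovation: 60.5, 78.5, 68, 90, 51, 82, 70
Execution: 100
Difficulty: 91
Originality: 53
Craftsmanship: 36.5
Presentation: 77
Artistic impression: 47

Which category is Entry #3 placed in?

Pass

Innovation: drop 51, 60.5 → average of remaining 5 = 388.5/5 = 77.7
Craftsmanship score 36.5 < 55: minimum not met.
Weighted total:
  Creativity 86.5 × 0.06 = 5.19
  Innovation 77.7 × 0.06 = 4.662
  Execution 100 × 0.1 = 10
  Difficulty 91 × 0.38 = 34.58
  Originality 53 × 0.09 = 4.77
  Craftsmanship 36.5 × 0.09 = 3.285
  Presentation 77 × 0.17 = 13.09
  Artistic impression 47 × 0.05 = 2.35
Sum = 77.927
77.927 would be Distinction; cap at Pass applies → Pass.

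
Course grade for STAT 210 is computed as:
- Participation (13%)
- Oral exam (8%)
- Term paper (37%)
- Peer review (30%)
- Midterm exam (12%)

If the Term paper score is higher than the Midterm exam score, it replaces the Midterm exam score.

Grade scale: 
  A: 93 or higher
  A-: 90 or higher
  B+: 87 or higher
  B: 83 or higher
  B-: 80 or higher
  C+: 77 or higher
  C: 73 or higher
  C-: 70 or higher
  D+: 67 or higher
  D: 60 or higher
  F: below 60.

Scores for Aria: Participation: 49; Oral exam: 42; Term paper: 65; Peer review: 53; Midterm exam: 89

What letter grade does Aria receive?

Term paper (65) ≤ Midterm exam (89), so Midterm exam stays at 89.
Weighted total:
  Participation 49 × 0.13 = 6.37
  Oral exam 42 × 0.08 = 3.36
  Term paper 65 × 0.37 = 24.05
  Peer review 53 × 0.3 = 15.9
  Midterm exam 89 × 0.12 = 10.68
Sum = 60.36
60.36 is ≥ 60 and < 67 → D

D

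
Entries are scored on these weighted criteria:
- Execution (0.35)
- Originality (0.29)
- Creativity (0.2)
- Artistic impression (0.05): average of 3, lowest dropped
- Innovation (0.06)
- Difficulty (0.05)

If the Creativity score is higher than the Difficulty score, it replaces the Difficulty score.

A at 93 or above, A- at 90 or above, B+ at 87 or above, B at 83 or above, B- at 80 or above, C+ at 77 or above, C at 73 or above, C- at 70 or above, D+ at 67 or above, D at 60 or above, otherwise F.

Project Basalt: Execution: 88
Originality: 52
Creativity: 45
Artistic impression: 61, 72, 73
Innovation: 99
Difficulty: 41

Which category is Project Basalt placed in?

Artistic impression: drop 61 → average of remaining 2 = 145/2 = 72.5
Creativity (45) > Difficulty (41), so Difficulty counts as 45.
Weighted total:
  Execution 88 × 0.35 = 30.8
  Originality 52 × 0.29 = 15.08
  Creativity 45 × 0.2 = 9
  Artistic impression 72.5 × 0.05 = 3.625
  Innovation 99 × 0.06 = 5.94
  Difficulty 45 × 0.05 = 2.25
Sum = 66.695
66.695 is ≥ 60 and < 67 → D

D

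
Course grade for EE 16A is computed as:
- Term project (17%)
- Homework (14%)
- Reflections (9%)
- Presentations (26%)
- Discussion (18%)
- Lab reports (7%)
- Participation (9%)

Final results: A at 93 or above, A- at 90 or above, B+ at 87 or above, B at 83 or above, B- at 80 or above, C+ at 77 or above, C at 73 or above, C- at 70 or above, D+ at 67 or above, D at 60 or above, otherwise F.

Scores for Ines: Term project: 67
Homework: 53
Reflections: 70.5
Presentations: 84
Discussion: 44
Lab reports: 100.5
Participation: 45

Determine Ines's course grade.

Weighted total:
  Term project 67 × 0.17 = 11.39
  Homework 53 × 0.14 = 7.42
  Reflections 70.5 × 0.09 = 6.345
  Presentations 84 × 0.26 = 21.84
  Discussion 44 × 0.18 = 7.92
  Lab reports 100.5 × 0.07 = 7.035
  Participation 45 × 0.09 = 4.05
Sum = 66
66 is ≥ 60 and < 67 → D

D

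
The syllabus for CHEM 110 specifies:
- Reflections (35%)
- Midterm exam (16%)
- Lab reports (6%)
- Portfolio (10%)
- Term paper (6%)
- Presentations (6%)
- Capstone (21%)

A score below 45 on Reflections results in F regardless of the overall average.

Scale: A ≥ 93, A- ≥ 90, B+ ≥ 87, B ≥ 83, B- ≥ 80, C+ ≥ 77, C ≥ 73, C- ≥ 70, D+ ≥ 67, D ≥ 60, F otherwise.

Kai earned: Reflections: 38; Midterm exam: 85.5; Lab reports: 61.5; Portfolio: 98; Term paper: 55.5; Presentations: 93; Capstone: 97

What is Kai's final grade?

Reflections score 38 < 45: minimum not met.
Weighted total:
  Reflections 38 × 0.35 = 13.3
  Midterm exam 85.5 × 0.16 = 13.68
  Lab reports 61.5 × 0.06 = 3.69
  Portfolio 98 × 0.1 = 9.8
  Term paper 55.5 × 0.06 = 3.33
  Presentations 93 × 0.06 = 5.58
  Capstone 97 × 0.21 = 20.37
Sum = 69.75
Because the Reflections minimum was not met, the result is F.

F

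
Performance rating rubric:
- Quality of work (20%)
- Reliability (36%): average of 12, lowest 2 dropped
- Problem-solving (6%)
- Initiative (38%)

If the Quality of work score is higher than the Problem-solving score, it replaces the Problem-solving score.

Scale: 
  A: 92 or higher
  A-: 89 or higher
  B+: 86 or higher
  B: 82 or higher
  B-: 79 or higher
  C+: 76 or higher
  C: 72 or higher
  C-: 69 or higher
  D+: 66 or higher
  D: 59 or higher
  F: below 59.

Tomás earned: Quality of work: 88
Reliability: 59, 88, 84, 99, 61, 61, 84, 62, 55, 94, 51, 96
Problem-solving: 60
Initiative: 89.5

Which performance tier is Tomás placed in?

Reliability: drop 51, 55 → average of remaining 10 = 788/10 = 78.8
Quality of work (88) > Problem-solving (60), so Problem-solving counts as 88.
Weighted total:
  Quality of work 88 × 0.2 = 17.6
  Reliability 78.8 × 0.36 = 28.368
  Problem-solving 88 × 0.06 = 5.28
  Initiative 89.5 × 0.38 = 34.01
Sum = 85.258
85.258 is ≥ 82 and < 86 → B

B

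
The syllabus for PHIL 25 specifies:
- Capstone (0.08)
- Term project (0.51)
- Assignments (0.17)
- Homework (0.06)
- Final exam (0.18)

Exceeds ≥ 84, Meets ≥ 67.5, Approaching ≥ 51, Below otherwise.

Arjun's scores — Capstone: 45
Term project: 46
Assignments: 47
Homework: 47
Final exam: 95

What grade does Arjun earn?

Approaching

Weighted total:
  Capstone 45 × 0.08 = 3.6
  Term project 46 × 0.51 = 23.46
  Assignments 47 × 0.17 = 7.99
  Homework 47 × 0.06 = 2.82
  Final exam 95 × 0.18 = 17.1
Sum = 54.97
54.97 is ≥ 51 and < 67.5 → Approaching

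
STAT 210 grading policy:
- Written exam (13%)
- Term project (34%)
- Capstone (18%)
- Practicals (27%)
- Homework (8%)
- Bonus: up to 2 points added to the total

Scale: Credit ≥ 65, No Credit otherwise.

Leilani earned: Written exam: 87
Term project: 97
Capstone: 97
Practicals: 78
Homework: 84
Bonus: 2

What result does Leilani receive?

Credit

Weighted total:
  Written exam 87 × 0.13 = 11.31
  Term project 97 × 0.34 = 32.98
  Capstone 97 × 0.18 = 17.46
  Practicals 78 × 0.27 = 21.06
  Homework 84 × 0.08 = 6.72
Sum = 89.53
Bonus: 89.53 + 2 = 91.53
91.53 ≥ 65 → Credit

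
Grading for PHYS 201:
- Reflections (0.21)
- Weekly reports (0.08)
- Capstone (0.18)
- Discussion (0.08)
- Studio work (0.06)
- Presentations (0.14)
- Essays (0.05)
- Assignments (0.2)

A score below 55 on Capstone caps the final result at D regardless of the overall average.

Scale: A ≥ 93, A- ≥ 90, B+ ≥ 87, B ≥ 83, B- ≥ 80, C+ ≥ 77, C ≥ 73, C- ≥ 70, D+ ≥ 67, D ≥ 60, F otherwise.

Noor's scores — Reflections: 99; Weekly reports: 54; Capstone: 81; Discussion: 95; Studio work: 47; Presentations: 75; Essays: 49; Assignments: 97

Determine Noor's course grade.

B-

Capstone score 81 ≥ 55: minimum met.
Weighted total:
  Reflections 99 × 0.21 = 20.79
  Weekly reports 54 × 0.08 = 4.32
  Capstone 81 × 0.18 = 14.58
  Discussion 95 × 0.08 = 7.6
  Studio work 47 × 0.06 = 2.82
  Presentations 75 × 0.14 = 10.5
  Essays 49 × 0.05 = 2.45
  Assignments 97 × 0.2 = 19.4
Sum = 82.46
82.46 is ≥ 80 and < 83 → B-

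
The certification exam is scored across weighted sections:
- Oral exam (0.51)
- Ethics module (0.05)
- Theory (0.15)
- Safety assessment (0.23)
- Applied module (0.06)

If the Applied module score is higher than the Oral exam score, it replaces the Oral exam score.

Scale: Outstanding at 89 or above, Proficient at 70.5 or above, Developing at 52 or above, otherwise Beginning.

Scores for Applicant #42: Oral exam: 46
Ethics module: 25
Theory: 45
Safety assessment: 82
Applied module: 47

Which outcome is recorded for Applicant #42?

Developing

Applied module (47) > Oral exam (46), so Oral exam counts as 47.
Weighted total:
  Oral exam 47 × 0.51 = 23.97
  Ethics module 25 × 0.05 = 1.25
  Theory 45 × 0.15 = 6.75
  Safety assessment 82 × 0.23 = 18.86
  Applied module 47 × 0.06 = 2.82
Sum = 53.65
53.65 is ≥ 52 and < 70.5 → Developing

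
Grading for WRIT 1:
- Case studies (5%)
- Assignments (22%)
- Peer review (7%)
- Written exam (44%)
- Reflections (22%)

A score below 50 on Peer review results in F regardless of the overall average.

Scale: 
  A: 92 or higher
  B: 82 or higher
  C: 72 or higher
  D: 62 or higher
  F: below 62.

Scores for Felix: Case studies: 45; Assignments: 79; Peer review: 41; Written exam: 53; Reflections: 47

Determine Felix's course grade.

Peer review score 41 < 50: minimum not met.
Weighted total:
  Case studies 45 × 0.05 = 2.25
  Assignments 79 × 0.22 = 17.38
  Peer review 41 × 0.07 = 2.87
  Written exam 53 × 0.44 = 23.32
  Reflections 47 × 0.22 = 10.34
Sum = 56.16
Because the Peer review minimum was not met, the result is F.

F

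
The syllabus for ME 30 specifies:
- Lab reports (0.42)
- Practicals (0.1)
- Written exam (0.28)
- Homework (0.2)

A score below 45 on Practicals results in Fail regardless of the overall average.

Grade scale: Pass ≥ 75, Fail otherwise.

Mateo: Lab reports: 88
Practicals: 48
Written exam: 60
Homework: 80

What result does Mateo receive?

Fail

Practicals score 48 ≥ 45: minimum met.
Weighted total:
  Lab reports 88 × 0.42 = 36.96
  Practicals 48 × 0.1 = 4.8
  Written exam 60 × 0.28 = 16.8
  Homework 80 × 0.2 = 16
Sum = 74.56
74.56 < 75 → Fail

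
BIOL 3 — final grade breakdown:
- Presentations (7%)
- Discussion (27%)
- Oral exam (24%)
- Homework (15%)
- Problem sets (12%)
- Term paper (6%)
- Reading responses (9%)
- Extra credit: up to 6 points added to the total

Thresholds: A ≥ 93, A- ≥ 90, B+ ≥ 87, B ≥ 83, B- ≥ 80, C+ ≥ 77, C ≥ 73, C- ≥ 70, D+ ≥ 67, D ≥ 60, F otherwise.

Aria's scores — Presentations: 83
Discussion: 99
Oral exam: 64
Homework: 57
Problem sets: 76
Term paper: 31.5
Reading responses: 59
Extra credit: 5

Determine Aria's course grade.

C+

Weighted total:
  Presentations 83 × 0.07 = 5.81
  Discussion 99 × 0.27 = 26.73
  Oral exam 64 × 0.24 = 15.36
  Homework 57 × 0.15 = 8.55
  Problem sets 76 × 0.12 = 9.12
  Term paper 31.5 × 0.06 = 1.89
  Reading responses 59 × 0.09 = 5.31
Sum = 72.77
Extra credit: 72.77 + 5 = 77.77
77.77 is ≥ 77 and < 80 → C+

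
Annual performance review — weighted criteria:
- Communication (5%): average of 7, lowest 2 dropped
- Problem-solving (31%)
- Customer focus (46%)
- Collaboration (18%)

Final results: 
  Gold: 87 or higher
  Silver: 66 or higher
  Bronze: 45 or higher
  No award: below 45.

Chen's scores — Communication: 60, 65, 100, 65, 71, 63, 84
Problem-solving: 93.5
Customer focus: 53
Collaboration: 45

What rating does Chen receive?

Bronze

Communication: drop 60, 63 → average of remaining 5 = 385/5 = 77
Weighted total:
  Communication 77 × 0.05 = 3.85
  Problem-solving 93.5 × 0.31 = 28.985
  Customer focus 53 × 0.46 = 24.38
  Collaboration 45 × 0.18 = 8.1
Sum = 65.315
65.315 is ≥ 45 and < 66 → Bronze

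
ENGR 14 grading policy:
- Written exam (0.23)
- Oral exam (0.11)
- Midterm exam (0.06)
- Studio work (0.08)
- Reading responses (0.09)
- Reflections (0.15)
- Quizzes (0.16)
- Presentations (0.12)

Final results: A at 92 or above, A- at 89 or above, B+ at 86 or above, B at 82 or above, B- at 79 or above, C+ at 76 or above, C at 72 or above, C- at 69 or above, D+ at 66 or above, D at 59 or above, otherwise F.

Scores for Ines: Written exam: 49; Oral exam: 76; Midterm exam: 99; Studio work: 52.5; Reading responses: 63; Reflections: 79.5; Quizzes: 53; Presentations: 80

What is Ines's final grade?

D

Weighted total:
  Written exam 49 × 0.23 = 11.27
  Oral exam 76 × 0.11 = 8.36
  Midterm exam 99 × 0.06 = 5.94
  Studio work 52.5 × 0.08 = 4.2
  Reading responses 63 × 0.09 = 5.67
  Reflections 79.5 × 0.15 = 11.925
  Quizzes 53 × 0.16 = 8.48
  Presentations 80 × 0.12 = 9.6
Sum = 65.445
65.445 is ≥ 59 and < 66 → D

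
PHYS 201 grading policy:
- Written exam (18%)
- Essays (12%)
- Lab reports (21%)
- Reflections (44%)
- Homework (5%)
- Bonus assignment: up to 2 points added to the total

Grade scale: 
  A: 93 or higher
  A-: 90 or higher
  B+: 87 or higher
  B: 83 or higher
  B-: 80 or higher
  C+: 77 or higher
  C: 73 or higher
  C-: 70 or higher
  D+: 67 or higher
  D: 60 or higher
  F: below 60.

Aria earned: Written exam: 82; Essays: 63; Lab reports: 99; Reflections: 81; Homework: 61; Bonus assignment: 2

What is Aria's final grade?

Weighted total:
  Written exam 82 × 0.18 = 14.76
  Essays 63 × 0.12 = 7.56
  Lab reports 99 × 0.21 = 20.79
  Reflections 81 × 0.44 = 35.64
  Homework 61 × 0.05 = 3.05
Sum = 81.8
Bonus assignment: 81.8 + 2 = 83.8
83.8 is ≥ 83 and < 87 → B

B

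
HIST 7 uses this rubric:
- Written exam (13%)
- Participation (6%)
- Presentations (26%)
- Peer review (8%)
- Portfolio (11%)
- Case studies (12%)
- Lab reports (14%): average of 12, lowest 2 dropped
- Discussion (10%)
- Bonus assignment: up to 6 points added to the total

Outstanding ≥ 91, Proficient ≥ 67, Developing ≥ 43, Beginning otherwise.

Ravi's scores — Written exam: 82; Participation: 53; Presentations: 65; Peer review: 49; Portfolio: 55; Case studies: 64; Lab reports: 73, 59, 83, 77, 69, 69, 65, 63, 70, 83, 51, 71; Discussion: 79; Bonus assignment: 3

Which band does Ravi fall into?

Lab reports: drop 51, 59 → average of remaining 10 = 723/10 = 72.3
Weighted total:
  Written exam 82 × 0.13 = 10.66
  Participation 53 × 0.06 = 3.18
  Presentations 65 × 0.26 = 16.9
  Peer review 49 × 0.08 = 3.92
  Portfolio 55 × 0.11 = 6.05
  Case studies 64 × 0.12 = 7.68
  Lab reports 72.3 × 0.14 = 10.122
  Discussion 79 × 0.1 = 7.9
Sum = 66.412
Bonus assignment: 66.412 + 3 = 69.412
69.412 is ≥ 67 and < 91 → Proficient

Proficient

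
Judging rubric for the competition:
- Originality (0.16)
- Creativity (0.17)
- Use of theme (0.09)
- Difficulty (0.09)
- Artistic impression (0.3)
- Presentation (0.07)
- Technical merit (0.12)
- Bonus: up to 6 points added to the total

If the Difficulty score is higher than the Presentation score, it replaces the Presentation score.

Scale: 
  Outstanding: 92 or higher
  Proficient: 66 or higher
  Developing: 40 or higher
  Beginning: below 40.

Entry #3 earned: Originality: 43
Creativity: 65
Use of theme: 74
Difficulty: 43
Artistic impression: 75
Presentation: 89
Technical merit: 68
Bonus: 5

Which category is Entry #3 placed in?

Difficulty (43) ≤ Presentation (89), so Presentation stays at 89.
Weighted total:
  Originality 43 × 0.16 = 6.88
  Creativity 65 × 0.17 = 11.05
  Use of theme 74 × 0.09 = 6.66
  Difficulty 43 × 0.09 = 3.87
  Artistic impression 75 × 0.3 = 22.5
  Presentation 89 × 0.07 = 6.23
  Technical merit 68 × 0.12 = 8.16
Sum = 65.35
Bonus: 65.35 + 5 = 70.35
70.35 is ≥ 66 and < 92 → Proficient

Proficient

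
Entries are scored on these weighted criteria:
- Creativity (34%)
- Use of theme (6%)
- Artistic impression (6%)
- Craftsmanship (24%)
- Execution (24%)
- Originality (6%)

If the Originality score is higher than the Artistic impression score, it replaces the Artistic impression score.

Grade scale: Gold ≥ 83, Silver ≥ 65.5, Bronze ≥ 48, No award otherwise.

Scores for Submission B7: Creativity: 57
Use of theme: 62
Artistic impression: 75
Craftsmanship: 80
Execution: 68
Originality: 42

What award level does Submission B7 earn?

Silver

Originality (42) ≤ Artistic impression (75), so Artistic impression stays at 75.
Weighted total:
  Creativity 57 × 0.34 = 19.38
  Use of theme 62 × 0.06 = 3.72
  Artistic impression 75 × 0.06 = 4.5
  Craftsmanship 80 × 0.24 = 19.2
  Execution 68 × 0.24 = 16.32
  Originality 42 × 0.06 = 2.52
Sum = 65.64
65.64 is ≥ 65.5 and < 83 → Silver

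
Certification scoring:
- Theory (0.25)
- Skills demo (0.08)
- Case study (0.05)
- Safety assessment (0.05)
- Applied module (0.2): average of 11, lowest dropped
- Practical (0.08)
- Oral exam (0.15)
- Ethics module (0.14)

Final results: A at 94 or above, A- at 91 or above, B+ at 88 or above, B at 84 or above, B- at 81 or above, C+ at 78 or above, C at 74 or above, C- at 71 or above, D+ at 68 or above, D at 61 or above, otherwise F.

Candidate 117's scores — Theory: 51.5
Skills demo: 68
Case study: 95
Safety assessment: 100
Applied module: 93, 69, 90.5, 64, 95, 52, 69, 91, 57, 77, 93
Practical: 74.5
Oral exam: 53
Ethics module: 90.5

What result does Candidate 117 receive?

Applied module: drop 52 → average of remaining 10 = 798.5/10 = 79.85
Weighted total:
  Theory 51.5 × 0.25 = 12.875
  Skills demo 68 × 0.08 = 5.44
  Case study 95 × 0.05 = 4.75
  Safety assessment 100 × 0.05 = 5
  Applied module 79.85 × 0.2 = 15.97
  Practical 74.5 × 0.08 = 5.96
  Oral exam 53 × 0.15 = 7.95
  Ethics module 90.5 × 0.14 = 12.67
Sum = 70.615
70.615 is ≥ 68 and < 71 → D+

D+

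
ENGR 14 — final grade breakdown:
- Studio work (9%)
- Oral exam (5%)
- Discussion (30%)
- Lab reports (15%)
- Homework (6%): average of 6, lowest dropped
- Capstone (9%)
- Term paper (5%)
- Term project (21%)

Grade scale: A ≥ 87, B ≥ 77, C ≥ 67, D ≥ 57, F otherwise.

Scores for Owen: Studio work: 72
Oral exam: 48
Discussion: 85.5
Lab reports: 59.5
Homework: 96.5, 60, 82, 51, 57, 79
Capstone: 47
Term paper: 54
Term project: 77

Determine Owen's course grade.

C

Homework: drop 51 → average of remaining 5 = 374.5/5 = 74.9
Weighted total:
  Studio work 72 × 0.09 = 6.48
  Oral exam 48 × 0.05 = 2.4
  Discussion 85.5 × 0.3 = 25.65
  Lab reports 59.5 × 0.15 = 8.925
  Homework 74.9 × 0.06 = 4.494
  Capstone 47 × 0.09 = 4.23
  Term paper 54 × 0.05 = 2.7
  Term project 77 × 0.21 = 16.17
Sum = 71.049
71.049 is ≥ 67 and < 77 → C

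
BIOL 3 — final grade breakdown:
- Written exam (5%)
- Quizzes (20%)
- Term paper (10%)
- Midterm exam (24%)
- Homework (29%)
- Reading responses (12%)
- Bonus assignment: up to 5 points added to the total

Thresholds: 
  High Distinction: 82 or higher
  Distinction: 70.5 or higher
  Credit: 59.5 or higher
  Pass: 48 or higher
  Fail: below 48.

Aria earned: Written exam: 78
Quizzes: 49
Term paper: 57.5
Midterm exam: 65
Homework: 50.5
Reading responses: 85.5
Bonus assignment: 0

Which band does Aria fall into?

Weighted total:
  Written exam 78 × 0.05 = 3.9
  Quizzes 49 × 0.2 = 9.8
  Term paper 57.5 × 0.1 = 5.75
  Midterm exam 65 × 0.24 = 15.6
  Homework 50.5 × 0.29 = 14.645
  Reading responses 85.5 × 0.12 = 10.26
Sum = 59.955
Bonus assignment: 59.955 + 0 = 59.955
59.955 is ≥ 59.5 and < 70.5 → Credit

Credit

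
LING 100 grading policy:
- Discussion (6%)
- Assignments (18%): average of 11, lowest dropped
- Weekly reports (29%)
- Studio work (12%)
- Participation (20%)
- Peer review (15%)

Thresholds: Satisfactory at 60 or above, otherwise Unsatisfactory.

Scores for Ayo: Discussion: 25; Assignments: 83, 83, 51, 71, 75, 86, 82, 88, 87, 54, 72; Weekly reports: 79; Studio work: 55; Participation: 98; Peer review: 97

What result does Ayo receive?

Satisfactory

Assignments: drop 51 → average of remaining 10 = 781/10 = 78.1
Weighted total:
  Discussion 25 × 0.06 = 1.5
  Assignments 78.1 × 0.18 = 14.058
  Weekly reports 79 × 0.29 = 22.91
  Studio work 55 × 0.12 = 6.6
  Participation 98 × 0.2 = 19.6
  Peer review 97 × 0.15 = 14.55
Sum = 79.218
79.218 ≥ 60 → Satisfactory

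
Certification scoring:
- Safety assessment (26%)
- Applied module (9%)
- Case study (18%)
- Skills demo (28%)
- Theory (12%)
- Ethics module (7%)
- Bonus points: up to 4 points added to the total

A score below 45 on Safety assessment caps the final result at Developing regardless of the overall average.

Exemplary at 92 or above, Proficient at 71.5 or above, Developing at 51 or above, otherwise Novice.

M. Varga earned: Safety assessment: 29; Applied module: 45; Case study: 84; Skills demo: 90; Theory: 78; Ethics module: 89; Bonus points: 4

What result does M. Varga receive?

Developing

Safety assessment score 29 < 45: minimum not met.
Weighted total:
  Safety assessment 29 × 0.26 = 7.54
  Applied module 45 × 0.09 = 4.05
  Case study 84 × 0.18 = 15.12
  Skills demo 90 × 0.28 = 25.2
  Theory 78 × 0.12 = 9.36
  Ethics module 89 × 0.07 = 6.23
Sum = 67.5
Bonus points: 67.5 + 4 = 71.5
71.5 would be Proficient; cap at Developing applies → Developing.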